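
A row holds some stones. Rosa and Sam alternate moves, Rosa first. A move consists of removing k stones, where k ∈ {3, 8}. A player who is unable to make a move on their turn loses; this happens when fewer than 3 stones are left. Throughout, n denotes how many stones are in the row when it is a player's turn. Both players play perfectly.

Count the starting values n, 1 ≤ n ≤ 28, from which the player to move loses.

Label each position W (a win for the player to move) or L (a loss). A position with no legal move is L; any other position is W exactly when some move reaches an L, and L when every move reaches a W.
n=0: no move → L
n=1: no move → L
n=2: no move → L
n=3: can move to 0, which is L ⇒ W
n=4: can move to 1, which is L ⇒ W
n=5: can move to 2, which is L ⇒ W
n=6: the only move is to 3(W), a W ⇒ L
n=7: the only move is to 4(W), a W ⇒ L
n=8: can move to 0, which is L ⇒ W
n=9: can move to 6, which is L ⇒ W
n=10: can move to 7, which is L ⇒ W
n=11: moves to 8(W), 3(W); every one is W ⇒ L
n=12: moves to 9(W), 4(W); every one is W ⇒ L
n=13: moves to 10(W), 5(W); every one is W ⇒ L
n=14: can move to 11, which is L ⇒ W
n=15: can move to 12, which is L ⇒ W
n=16: can move to 13, which is L ⇒ W
n=17: moves to 14(W), 9(W); every one is W ⇒ L
n=18: moves to 15(W), 10(W); every one is W ⇒ L
n=19: can move to 11, which is L ⇒ W
n=20: can move to 17, which is L ⇒ W
n=21: can move to 18, which is L ⇒ W
n=22: moves to 19(W), 14(W); every one is W ⇒ L
n=23: moves to 20(W), 15(W); every one is W ⇒ L
n=24: moves to 21(W), 16(W); every one is W ⇒ L
n=25: can move to 22, which is L ⇒ W
n=26: can move to 23, which is L ⇒ W
n=27: can move to 24, which is L ⇒ W
n=28: moves to 25(W), 20(W); every one is W ⇒ L
L entries with 1 ≤ n ≤ 28 (n=0 is outside the asked range and is not counted): n = 1, 2, 6, 7, 11, 12, 13, 17, 18, 22, 23, 24, 28; that makes 13.

13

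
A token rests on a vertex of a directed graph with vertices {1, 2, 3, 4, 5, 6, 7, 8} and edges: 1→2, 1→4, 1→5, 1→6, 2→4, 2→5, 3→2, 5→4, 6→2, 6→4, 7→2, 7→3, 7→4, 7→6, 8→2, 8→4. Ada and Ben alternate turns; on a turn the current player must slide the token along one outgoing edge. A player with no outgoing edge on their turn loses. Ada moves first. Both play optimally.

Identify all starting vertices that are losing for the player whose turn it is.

Use the standard recursion: the mover loses at a terminal position; elsewhere, the mover wins exactly when some move hands the opponent an L position.
Every edge goes from a vertex to one that appears earlier in the order 4, 5, 2, 8, 6, 1, 3, 7, so processing vertices in that order labels each vertex after all of its successors.
4: no outgoing edge → L
5: W (go to 4, an L position)
2: W (go to 4, an L position)
8: W (go to 4, an L position)
6: W (go to 4, an L position)
1: W (go to 4, an L position)
3: L (sole option 2(W) is W)
7: W (go to 3, an L position)
The losing starting vertices are exactly the entries labelled L in this table (2 of them).

3, 4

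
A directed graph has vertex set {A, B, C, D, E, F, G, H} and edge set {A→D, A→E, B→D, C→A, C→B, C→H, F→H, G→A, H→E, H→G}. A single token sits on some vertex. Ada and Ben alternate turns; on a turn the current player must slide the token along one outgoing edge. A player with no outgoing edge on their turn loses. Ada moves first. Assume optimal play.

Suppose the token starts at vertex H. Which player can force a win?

Ada wins.

Label each position W (a win for the player to move) or L (a loss). A position with no legal move is L; any other position is W exactly when some move reaches an L, and L when every move reaches a W.
Every edge goes from a vertex to one that appears earlier in the order D, E, A, G, B, H, C, F, so processing vertices in that order labels each vertex after all of its successors.
D: no outgoing edge → L
E: no outgoing edge → L
A: W (go to E, an L position)
G: L (sole option A(W) is W)
B: W (go to D, an L position)
H: W (go to G, an L position)
C: L (options H(W), B(W), A(W) are all W)
F: L (sole option H(W) is W)
The starting position H is W: Ada should move to G, handing over an L position.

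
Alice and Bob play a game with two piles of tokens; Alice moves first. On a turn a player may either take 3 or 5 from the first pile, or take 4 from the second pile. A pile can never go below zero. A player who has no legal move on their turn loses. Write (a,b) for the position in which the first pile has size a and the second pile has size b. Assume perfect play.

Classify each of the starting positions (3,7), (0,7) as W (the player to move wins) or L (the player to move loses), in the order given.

(3,7): L, (0,7): W

Classify positions by backward induction: terminal positions (no move available) are L. From any other position, the mover wins iff some move reaches an L.
No move ever increases a pile, so every position that can arise here has a ≤ 3 and b ≤ 7; it is enough to label the cells with 0 ≤ a ≤ 3 and 0 ≤ b ≤ 7.
Every move lowers a or b (never raises either), so fill the grid row by row in increasing a, and left to right within a row: each cell's successors are then already labelled.
      b=0  b=1  b=2  b=3  b=4  b=5  b=6  b=7
a=0:    L    L    L    L    W    W    W    W
a=1:    L    L    L    L    W    W    W    W
a=2:    L    L    L    L    W    W    W    W
a=3:    W    W    W    W    L    L    L    L
Cells with no legal move (terminal, hence L): (0,0), (0,1), (0,2), (0,3), (1,0), (1,1), (1,2), (1,3), (2,0), (2,1), (2,2), (2,3).
The remaining L cells, each justified by listing all of its moves:
(3,4): only reaches (0,4)(W), (3,0)(W), all W → L
(3,5): only reaches (0,5)(W), (3,1)(W), all W → L
(3,6): only reaches (0,6)(W), (3,2)(W), all W → L
(3,7): only reaches (0,7)(W), (3,3)(W), all W → L
Every other cell has at least one move into one of the L cells above, so it is W.
(3,7): one of the L cells justified above, so L
(0,7): the move to (0,3) reaches an L cell, so W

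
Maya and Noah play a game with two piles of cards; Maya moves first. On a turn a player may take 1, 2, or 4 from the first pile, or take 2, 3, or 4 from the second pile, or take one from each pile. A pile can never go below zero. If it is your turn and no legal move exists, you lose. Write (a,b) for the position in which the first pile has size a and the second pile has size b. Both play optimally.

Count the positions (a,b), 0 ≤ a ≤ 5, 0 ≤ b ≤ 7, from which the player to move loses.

Build the W/L table. Terminal = L. A non-terminal position is W if it has a move to some L; otherwise it is L.
Every move lowers a or b (never raises either), so fill the grid row by row in increasing a, and left to right within a row: each cell's successors are then already labelled.
      b=0  b=1  b=2  b=3  b=4  b=5  b=6  b=7
a=0:    L    L    W    W    W    W    L    L
a=1:    W    W    W    L    L    W    W    W
a=2:    W    W    L    W    W    W    W    W
a=3:    L    L    W    W    W    W    L    L
a=4:    W    W    W    L    L    W    W    W
a=5:    W    W    L    W    W    W    W    W
Cells with no legal move (terminal, hence L): (0,0), (0,1).
The remaining L cells, each justified by listing all of its moves:
(0,6): L (options (0,4)(W), (0,3)(W), (0,2)(W) are all W)
(0,7): L (options (0,5)(W), (0,4)(W), (0,3)(W) are all W)
(1,3): L (options (0,3)(W), (1,1)(W), (1,0)(W), (0,2)(W) are all W)
(1,4): L (options (0,4)(W), (1,2)(W), (1,1)(W), (1,0)(W), (0,3)(W) are all W)
(2,2): L (options (1,2)(W), (0,2)(W), (2,0)(W), (1,1)(W) are all W)
(3,0): L (options (2,0)(W), (1,0)(W) are all W)
(3,1): L (options (2,1)(W), (1,1)(W), (2,0)(W) are all W)
(3,6): L (options (2,6)(W), (1,6)(W), (3,4)(W), (3,3)(W), (3,2)(W), (2,5)(W) are all W)
(3,7): L (options (2,7)(W), (1,7)(W), (3,5)(W), (3,4)(W), (3,3)(W), (2,6)(W) are all W)
(4,3): L (options (3,3)(W), (2,3)(W), (0,3)(W), (4,1)(W), (4,0)(W), (3,2)(W) are all W)
(4,4): L (options (3,4)(W), (2,4)(W), (0,4)(W), (4,2)(W), (4,1)(W), (4,0)(W), (3,3)(W) are all W)
(5,2): L (options (4,2)(W), (3,2)(W), (1,2)(W), (5,0)(W), (4,1)(W) are all W)
Every other cell has at least one move into one of the L cells above, so it is W.
L cells per row: a=0: 4, a=1: 2, a=2: 1, a=3: 4, a=4: 2, a=5: 1; total 14.

14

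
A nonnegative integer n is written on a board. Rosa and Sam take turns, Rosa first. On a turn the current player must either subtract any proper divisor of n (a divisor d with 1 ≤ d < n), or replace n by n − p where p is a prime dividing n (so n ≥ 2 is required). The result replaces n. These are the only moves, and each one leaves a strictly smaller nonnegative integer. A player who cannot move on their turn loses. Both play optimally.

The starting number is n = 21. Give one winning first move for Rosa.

Move to 14.

Positions with no move are L. A position that does have a move is losing for the player to move precisely when every available move leads to a winning position for the opponent. Fill in the labels:
n=0: no move → L
n=1: no move → L
n=2: can move to 0, which is L ⇒ W
n=3: can move to 0, which is L ⇒ W
n=4: moves to 2(W), 3(W); every one is W ⇒ L
n=5: can move to 0, which is L ⇒ W
n=6: can move to 4, which is L ⇒ W
n=7: can move to 0, which is L ⇒ W
n=8: can move to 4, which is L ⇒ W
n=9: moves to 6(W), 8(W); every one is W ⇒ L
n=10: can move to 9, which is L ⇒ W
n=11: can move to 0, which is L ⇒ W
n=12: can move to 9, which is L ⇒ W
n=13: can move to 0, which is L ⇒ W
n=14: moves to 7(W), 12(W), 13(W); every one is W ⇒ L
n=15: can move to 14, which is L ⇒ W
n=16: can move to 14, which is L ⇒ W
n=17: can move to 0, which is L ⇒ W
n=18: can move to 9, which is L ⇒ W
n=19: can move to 0, which is L ⇒ W
n=20: moves to 10(W), 15(W), 16(W), 18(W), 19(W); every one is W ⇒ L
n=21: can move to 14, which is L ⇒ W
From 21, the L positions reachable in one move are: 14, 20. Any move reaching one of these is winning.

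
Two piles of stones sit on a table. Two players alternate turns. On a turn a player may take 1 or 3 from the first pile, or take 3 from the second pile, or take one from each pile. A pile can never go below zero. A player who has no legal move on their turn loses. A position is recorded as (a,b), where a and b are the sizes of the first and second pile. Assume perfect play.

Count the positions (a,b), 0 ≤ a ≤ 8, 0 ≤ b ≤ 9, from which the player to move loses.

Positions with no move are L. A position that does have a move is losing for the player to move precisely when every available move leads to a winning position for the opponent. Fill in the labels:
Every move lowers a or b (never raises either), so fill the grid row by row in increasing a, and left to right within a row: each cell's successors are then already labelled.
      b=0  b=1  b=2  b=3  b=4  b=5  b=6  b=7  b=8  b=9
a=0:    L    L    L    W    W    W    L    L    L    W
a=1:    W    W    W    W    L    L    W    W    W    W
a=2:    L    L    L    W    W    W    W    L    L    L
a=3:    W    W    W    W    L    L    W    W    W    W
a=4:    L    L    L    W    W    W    W    L    L    L
a=5:    W    W    W    W    L    L    L    W    W    W
a=6:    L    L    L    W    W    W    W    W    L    L
a=7:    W    W    W    W    L    L    L    W    W    W
a=8:    L    L    L    W    W    W    W    W    L    L
Cells with no legal move (terminal, hence L): (0,0), (0,1), (0,2).
The remaining L cells, each justified by listing all of its moves:
(0,6): the only move is to (0,3)(W), a W ⇒ L
(0,7): the only move is to (0,4)(W), a W ⇒ L
(0,8): the only move is to (0,5)(W), a W ⇒ L
(1,4): moves to (0,4)(W), (1,1)(W), (0,3)(W); every one is W ⇒ L
(1,5): moves to (0,5)(W), (1,2)(W), (0,4)(W); every one is W ⇒ L
(2,0): the only move is to (1,0)(W), a W ⇒ L
(2,1): moves to (1,1)(W), (1,0)(W); every one is W ⇒ L
(2,2): moves to (1,2)(W), (1,1)(W); every one is W ⇒ L
(2,7): moves to (1,7)(W), (2,4)(W), (1,6)(W); every one is W ⇒ L
(2,8): moves to (1,8)(W), (2,5)(W), (1,7)(W); every one is W ⇒ L
(2,9): moves to (1,9)(W), (2,6)(W), (1,8)(W); every one is W ⇒ L
(3,4): moves to (2,4)(W), (0,4)(W), (3,1)(W), (2,3)(W); every one is W ⇒ L
(3,5): moves to (2,5)(W), (0,5)(W), (3,2)(W), (2,4)(W); every one is W ⇒ L
(4,0): moves to (3,0)(W), (1,0)(W); every one is W ⇒ L
(4,1): moves to (3,1)(W), (1,1)(W), (3,0)(W); every one is W ⇒ L
(4,2): moves to (3,2)(W), (1,2)(W), (3,1)(W); every one is W ⇒ L
(4,7): moves to (3,7)(W), (1,7)(W), (4,4)(W), (3,6)(W); every one is W ⇒ L
(4,8): moves to (3,8)(W), (1,8)(W), (4,5)(W), (3,7)(W); every one is W ⇒ L
(4,9): moves to (3,9)(W), (1,9)(W), (4,6)(W), (3,8)(W); every one is W ⇒ L
(5,4): moves to (4,4)(W), (2,4)(W), (5,1)(W), (4,3)(W); every one is W ⇒ L
(5,5): moves to (4,5)(W), (2,5)(W), (5,2)(W), (4,4)(W); every one is W ⇒ L
(5,6): moves to (4,6)(W), (2,6)(W), (5,3)(W), (4,5)(W); every one is W ⇒ L
(6,0): moves to (5,0)(W), (3,0)(W); every one is W ⇒ L
(6,1): moves to (5,1)(W), (3,1)(W), (5,0)(W); every one is W ⇒ L
(6,2): moves to (5,2)(W), (3,2)(W), (5,1)(W); every one is W ⇒ L
(6,8): moves to (5,8)(W), (3,8)(W), (6,5)(W), (5,7)(W); every one is W ⇒ L
(6,9): moves to (5,9)(W), (3,9)(W), (6,6)(W), (5,8)(W); every one is W ⇒ L
(7,4): moves to (6,4)(W), (4,4)(W), (7,1)(W), (6,3)(W); every one is W ⇒ L
(7,5): moves to (6,5)(W), (4,5)(W), (7,2)(W), (6,4)(W); every one is W ⇒ L
(7,6): moves to (6,6)(W), (4,6)(W), (7,3)(W), (6,5)(W); every one is W ⇒ L
(8,0): moves to (7,0)(W), (5,0)(W); every one is W ⇒ L
(8,1): moves to (7,1)(W), (5,1)(W), (7,0)(W); every one is W ⇒ L
(8,2): moves to (7,2)(W), (5,2)(W), (7,1)(W); every one is W ⇒ L
(8,8): moves to (7,8)(W), (5,8)(W), (8,5)(W), (7,7)(W); every one is W ⇒ L
(8,9): moves to (7,9)(W), (5,9)(W), (8,6)(W), (7,8)(W); every one is W ⇒ L
Every other cell has at least one move into one of the L cells above, so it is W.
L cells per row: a=0: 6, a=1: 2, a=2: 6, a=3: 2, a=4: 6, a=5: 3, a=6: 5, a=7: 3, a=8: 5; total 38.

38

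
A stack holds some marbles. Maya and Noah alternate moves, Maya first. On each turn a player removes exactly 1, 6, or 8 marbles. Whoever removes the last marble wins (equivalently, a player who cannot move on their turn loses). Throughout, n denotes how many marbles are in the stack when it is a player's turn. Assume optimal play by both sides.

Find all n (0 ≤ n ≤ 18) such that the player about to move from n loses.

Classify positions by backward induction: terminal positions (no move available) are L. From any other position, the mover wins iff some move reaches an L.
n=0: no move → L
n=1: can move to 0, which is L ⇒ W
n=2: the only move is to 1(W), a W ⇒ L
n=3: can move to 2, which is L ⇒ W
n=4: the only move is to 3(W), a W ⇒ L
n=5: can move to 4, which is L ⇒ W
n=6: can move to 0, which is L ⇒ W
n=7: moves to 6(W), 1(W); every one is W ⇒ L
n=8: can move to 7, which is L ⇒ W
n=9: moves to 8(W), 3(W), 1(W); every one is W ⇒ L
n=10: can move to 9, which is L ⇒ W
n=11: moves to 10(W), 5(W), 3(W); every one is W ⇒ L
n=12: can move to 11, which is L ⇒ W
n=13: can move to 7, which is L ⇒ W
n=14: moves to 13(W), 8(W), 6(W); every one is W ⇒ L
n=15: can move to 14, which is L ⇒ W
n=16: moves to 15(W), 10(W), 8(W); every one is W ⇒ L
n=17: can move to 16, which is L ⇒ W
n=18: moves to 17(W), 12(W), 10(W); every one is W ⇒ L
The losing starting values of n are exactly the entries labelled L in this table (9 of them).

0, 2, 4, 7, 9, 11, 14, 16, 18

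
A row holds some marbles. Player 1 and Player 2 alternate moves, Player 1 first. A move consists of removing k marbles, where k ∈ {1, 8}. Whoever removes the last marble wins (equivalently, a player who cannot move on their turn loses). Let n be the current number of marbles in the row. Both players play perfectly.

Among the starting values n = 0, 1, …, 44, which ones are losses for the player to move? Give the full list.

0, 2, 4, 6, 9, 11, 13, 15, 18, 20, 22, 24, 27, 29, 31, 33, 36, 38, 40, 42

Label each position W (a win for the player to move) or L (a loss). A position with no legal move is L; any other position is W exactly when some move reaches an L, and L when every move reaches a W.
n=0: no move → L
n=1: can move to 0, which is L ⇒ W
n=2: the only move is to 1(W), a W ⇒ L
n=3: can move to 2, which is L ⇒ W
n=4: the only move is to 3(W), a W ⇒ L
n=5: can move to 4, which is L ⇒ W
n=6: the only move is to 5(W), a W ⇒ L
n=7: can move to 6, which is L ⇒ W
n=8: can move to 0, which is L ⇒ W
n=9: moves to 8(W), 1(W); every one is W ⇒ L
n=10: can move to 9, which is L ⇒ W
n=11: moves to 10(W), 3(W); every one is W ⇒ L
n=12: can move to 11, which is L ⇒ W
n=13: moves to 12(W), 5(W); every one is W ⇒ L
n=14: can move to 13, which is L ⇒ W
n=15: moves to 14(W), 7(W); every one is W ⇒ L
n=16: can move to 15, which is L ⇒ W
n=17: can move to 9, which is L ⇒ W
n=18: moves to 17(W), 10(W); every one is W ⇒ L
n=19: can move to 18, which is L ⇒ W
n=20: moves to 19(W), 12(W); every one is W ⇒ L
n=21: can move to 20, which is L ⇒ W
n=22: moves to 21(W), 14(W); every one is W ⇒ L
n=23: can move to 22, which is L ⇒ W
n=24: moves to 23(W), 16(W); every one is W ⇒ L
n=25: can move to 24, which is L ⇒ W
n=26: can move to 18, which is L ⇒ W
n=27: moves to 26(W), 19(W); every one is W ⇒ L
n=28: can move to 27, which is L ⇒ W
n=29: moves to 28(W), 21(W); every one is W ⇒ L
n=30: can move to 29, which is L ⇒ W
n=31: moves to 30(W), 23(W); every one is W ⇒ L
n=32: can move to 31, which is L ⇒ W
n=33: moves to 32(W), 25(W); every one is W ⇒ L
n=34: can move to 33, which is L ⇒ W
n=35: can move to 27, which is L ⇒ W
n=36: moves to 35(W), 28(W); every one is W ⇒ L
n=37: can move to 36, which is L ⇒ W
n=38: moves to 37(W), 30(W); every one is W ⇒ L
n=39: can move to 38, which is L ⇒ W
n=40: moves to 39(W), 32(W); every one is W ⇒ L
n=41: can move to 40, which is L ⇒ W
n=42: moves to 41(W), 34(W); every one is W ⇒ L
n=43: can move to 42, which is L ⇒ W
n=44: can move to 36, which is L ⇒ W
The losing starting values of n are exactly the entries labelled L in this table (20 of them).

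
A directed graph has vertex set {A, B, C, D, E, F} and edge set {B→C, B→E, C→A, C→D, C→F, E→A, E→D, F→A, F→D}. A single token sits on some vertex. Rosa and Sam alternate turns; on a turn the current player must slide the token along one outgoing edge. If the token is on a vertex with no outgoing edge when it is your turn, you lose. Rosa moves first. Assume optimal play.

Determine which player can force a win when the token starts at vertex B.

Positions with no move are L. A position that does have a move is losing for the player to move precisely when every available move leads to a winning position for the opponent. Fill in the labels:
Every edge goes from a vertex to one that appears earlier in the order A, D, F, C, E, B, so processing vertices in that order labels each vertex after all of its successors.
A: no outgoing edge → L
D: no outgoing edge → L
F: →D(L), so W
C: →D(L), so W
E: →D(L), so W
B: →E(W), C(W) — all W, so L
The starting position B is L: whatever Rosa does, the opponent receives a W position.

Sam wins.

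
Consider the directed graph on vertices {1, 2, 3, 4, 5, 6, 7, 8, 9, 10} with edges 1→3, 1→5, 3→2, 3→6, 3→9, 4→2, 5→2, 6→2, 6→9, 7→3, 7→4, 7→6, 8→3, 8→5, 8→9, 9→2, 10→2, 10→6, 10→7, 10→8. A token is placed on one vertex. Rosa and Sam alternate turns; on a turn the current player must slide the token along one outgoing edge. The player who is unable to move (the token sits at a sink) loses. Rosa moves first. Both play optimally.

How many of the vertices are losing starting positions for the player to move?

Classify positions by backward induction: terminal positions (no move available) are L. From any other position, the mover wins iff some move reaches an L.
Every edge goes from a vertex to one that appears earlier in the order 2, 5, 9, 6, 3, 8, 4, 7, 1, 10, so processing vertices in that order labels each vertex after all of its successors.
2: no outgoing edge → L
5: W (go to 2, an L position)
9: W (go to 2, an L position)
6: W (go to 2, an L position)
3: W (go to 2, an L position)
8: L (options 3(W), 9(W), 5(W) are all W)
4: W (go to 2, an L position)
7: L (options 4(W), 3(W), 6(W) are all W)
1: L (options 3(W), 5(W) are all W)
10: W (go to 7, an L position)
The L vertices are 1, 2, 7, 8; that is 4 in all.

4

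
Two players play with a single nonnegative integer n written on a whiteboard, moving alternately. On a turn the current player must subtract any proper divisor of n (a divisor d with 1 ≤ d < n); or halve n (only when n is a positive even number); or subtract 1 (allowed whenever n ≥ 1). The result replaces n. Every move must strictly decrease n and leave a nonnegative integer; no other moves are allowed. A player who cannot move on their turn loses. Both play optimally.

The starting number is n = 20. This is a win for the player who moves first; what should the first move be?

Move to 15.

Use the standard recursion: the mover loses at a terminal position; elsewhere, the mover wins exactly when some move hands the opponent an L position.
n=0: no move → L
n=1: reaches L-position 0 → W
n=2: only reaches 1(W), which is W → L
n=3: reaches L-position 2 → W
n=4: reaches L-position 2 → W
n=5: only reaches 4(W), which is W → L
n=6: reaches L-position 5 → W
n=7: only reaches 6(W), which is W → L
n=8: reaches L-position 7 → W
n=9: only reaches 6(W), 8(W), all W → L
n=10: reaches L-position 5 → W
n=11: only reaches 10(W), which is W → L
n=12: reaches L-position 9 → W
n=13: only reaches 12(W), which is W → L
n=14: reaches L-position 7 → W
n=15: only reaches 10(W), 12(W), 14(W), all W → L
n=16: reaches L-position 15 → W
n=17: only reaches 16(W), which is W → L
n=18: reaches L-position 9 → W
n=19: only reaches 18(W), which is W → L
n=20: reaches L-position 15 → W
From 20, the L positions reachable in one move are: 15, 19. Any move reaching one of these is winning.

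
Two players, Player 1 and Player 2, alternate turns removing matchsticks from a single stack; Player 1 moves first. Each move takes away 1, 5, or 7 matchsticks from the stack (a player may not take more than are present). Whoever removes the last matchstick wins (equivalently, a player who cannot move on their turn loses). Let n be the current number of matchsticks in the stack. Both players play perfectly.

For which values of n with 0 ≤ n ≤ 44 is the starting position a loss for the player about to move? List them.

0, 2, 4, 6, 8, 10, 12, 14, 16, 18, 20, 22, 24, 26, 28, 30, 32, 34, 36, 38, 40, 42, 44

Work bottom-up. With no move the player to move loses. Otherwise the position is W if at least one move leads to an L position for the opponent, and L if every move leads to a W.
n=0: no move → L
n=1: reaches L-position 0 → W
n=2: only reaches 1(W), which is W → L
n=3: reaches L-position 2 → W
n=4: only reaches 3(W), which is W → L
n=5: reaches L-position 4 → W
n=6: only reaches 5(W), 1(W), all W → L
n=7: reaches L-position 6 → W
n=8: only reaches 7(W), 3(W), 1(W), all W → L
n=9: reaches L-position 8 → W
n=10: only reaches 9(W), 5(W), 3(W), all W → L
n=11: reaches L-position 10 → W
n=12: only reaches 11(W), 7(W), 5(W), all W → L
n=13: reaches L-position 12 → W
n=14: only reaches 13(W), 9(W), 7(W), all W → L
n=15: reaches L-position 14 → W
n=16: only reaches 15(W), 11(W), 9(W), all W → L
n=17: reaches L-position 16 → W
n=18: only reaches 17(W), 13(W), 11(W), all W → L
n=19: reaches L-position 18 → W
n=20: only reaches 19(W), 15(W), 13(W), all W → L
n=21: reaches L-position 20 → W
n=22: only reaches 21(W), 17(W), 15(W), all W → L
n=23: reaches L-position 22 → W
n=24: only reaches 23(W), 19(W), 17(W), all W → L
n=25: reaches L-position 24 → W
n=26: only reaches 25(W), 21(W), 19(W), all W → L
n=27: reaches L-position 26 → W
n=28: only reaches 27(W), 23(W), 21(W), all W → L
n=29: reaches L-position 28 → W
n=30: only reaches 29(W), 25(W), 23(W), all W → L
n=31: reaches L-position 30 → W
n=32: only reaches 31(W), 27(W), 25(W), all W → L
n=33: reaches L-position 32 → W
n=34: only reaches 33(W), 29(W), 27(W), all W → L
n=35: reaches L-position 34 → W
n=36: only reaches 35(W), 31(W), 29(W), all W → L
n=37: reaches L-position 36 → W
n=38: only reaches 37(W), 33(W), 31(W), all W → L
n=39: reaches L-position 38 → W
n=40: only reaches 39(W), 35(W), 33(W), all W → L
n=41: reaches L-position 40 → W
n=42: only reaches 41(W), 37(W), 35(W), all W → L
n=43: reaches L-position 42 → W
n=44: only reaches 43(W), 39(W), 37(W), all W → L
Reading off the rows marked L gives the requested list; there are 23 such values of n.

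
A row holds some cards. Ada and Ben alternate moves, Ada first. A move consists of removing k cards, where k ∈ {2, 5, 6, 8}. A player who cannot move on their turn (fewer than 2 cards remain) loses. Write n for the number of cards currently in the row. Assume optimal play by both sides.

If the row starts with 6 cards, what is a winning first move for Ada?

Classify positions by backward induction: terminal positions (no move available) are L. From any other position, the mover wins iff some move reaches an L.
n=0: no move → L
n=1: no move → L
n=2: →0(L), so W
n=3: →1(L), so W
n=4: →2(W) only, which is W, so L
n=5: →0(L), so W
n=6: →4(L), so W
From 6, the L positions reachable in one move are: 4, 1, 0. Any move reaching one of these is winning.

Remove 2, leaving 4.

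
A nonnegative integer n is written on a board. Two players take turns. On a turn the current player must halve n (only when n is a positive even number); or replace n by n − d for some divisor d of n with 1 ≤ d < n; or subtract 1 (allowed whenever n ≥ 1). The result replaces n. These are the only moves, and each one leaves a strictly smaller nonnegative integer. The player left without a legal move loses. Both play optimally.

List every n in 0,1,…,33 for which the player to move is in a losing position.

Positions with no move are L. A position that does have a move is losing for the player to move precisely when every available move leads to a winning position for the opponent. Fill in the labels:
n=0: no move → L
n=1: →0(L), so W
n=2: →1(W) only, which is W, so L
n=3: →2(L), so W
n=4: →2(L), so W
n=5: →4(W) only, which is W, so L
n=6: →5(L), so W
n=7: →6(W) only, which is W, so L
n=8: →7(L), so W
n=9: →6(W), 8(W) — all W, so L
n=10: →5(L), so W
n=11: →10(W) only, which is W, so L
n=12: →9(L), so W
n=13: →12(W) only, which is W, so L
n=14: →7(L), so W
n=15: →10(W), 12(W), 14(W) — all W, so L
n=16: →15(L), so W
n=17: →16(W) only, which is W, so L
n=18: →9(L), so W
n=19: →18(W) only, which is W, so L
n=20: →15(L), so W
n=21: →14(W), 18(W), 20(W) — all W, so L
n=22: →11(L), so W
n=23: →22(W) only, which is W, so L
n=24: →21(L), so W
n=25: →20(W), 24(W) — all W, so L
n=26: →13(L), so W
n=27: →18(W), 24(W), 26(W) — all W, so L
n=28: →21(L), so W
n=29: →28(W) only, which is W, so L
n=30: →15(L), so W
n=31: →30(W) only, which is W, so L
n=32: →31(L), so W
n=33: →22(W), 30(W), 32(W) — all W, so L
Reading off the rows marked L gives the requested list; there are 17 such values of n.

0, 2, 5, 7, 9, 11, 13, 15, 17, 19, 21, 23, 25, 27, 29, 31, 33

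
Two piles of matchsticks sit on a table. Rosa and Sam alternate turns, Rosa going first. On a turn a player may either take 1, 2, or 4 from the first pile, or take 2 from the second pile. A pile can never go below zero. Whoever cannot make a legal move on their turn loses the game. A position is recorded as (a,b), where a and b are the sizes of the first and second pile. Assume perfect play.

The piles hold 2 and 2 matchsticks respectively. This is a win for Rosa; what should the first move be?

Positions with no move are L. A position that does have a move is losing for the player to move precisely when every available move leads to a winning position for the opponent. Fill in the labels:
No move ever increases a pile, so every position that can arise here has a ≤ 2 and b ≤ 2; it is enough to label the cells with 0 ≤ a ≤ 2 and 0 ≤ b ≤ 2.
Every move lowers a or b (never raises either), so fill the grid row by row in increasing a, and left to right within a row: each cell's successors are then already labelled.
      b=0  b=1  b=2
a=0:    L    L    W
a=1:    W    W    L
a=2:    W    W    W
Cells with no legal move (terminal, hence L): (0,0), (0,1).
The remaining L cells, each justified by listing all of its moves:
(1,2): moves to (0,2)(W), (1,0)(W); every one is W ⇒ L
Every other cell has at least one move into one of the L cells above, so it is W.
From (2,2), the L positions reachable in one move are: (1,2).

Move to (1,2).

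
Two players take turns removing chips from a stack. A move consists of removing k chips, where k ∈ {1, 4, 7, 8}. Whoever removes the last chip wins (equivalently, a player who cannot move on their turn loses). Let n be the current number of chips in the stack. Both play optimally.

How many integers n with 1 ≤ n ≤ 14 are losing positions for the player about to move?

4

Work bottom-up. With no move the player to move loses. Otherwise the position is W if at least one move leads to an L position for the opponent, and L if every move leads to a W.
n=0: no move → L
n=1: W (go to 0, an L position)
n=2: L (sole option 1(W) is W)
n=3: W (go to 2, an L position)
n=4: W (go to 0, an L position)
n=5: L (options 4(W), 1(W) are all W)
n=6: W (go to 5, an L position)
n=7: W (go to 0, an L position)
n=8: W (go to 0, an L position)
n=9: W (go to 5, an L position)
n=10: W (go to 2, an L position)
n=11: L (options 10(W), 7(W), 4(W), 3(W) are all W)
n=12: W (go to 11, an L position)
n=13: W (go to 5, an L position)
n=14: L (options 13(W), 10(W), 7(W), 6(W) are all W)
L entries with 1 ≤ n ≤ 14 (n=0 is outside the asked range and is not counted): n = 2, 5, 11, 14; that makes 4.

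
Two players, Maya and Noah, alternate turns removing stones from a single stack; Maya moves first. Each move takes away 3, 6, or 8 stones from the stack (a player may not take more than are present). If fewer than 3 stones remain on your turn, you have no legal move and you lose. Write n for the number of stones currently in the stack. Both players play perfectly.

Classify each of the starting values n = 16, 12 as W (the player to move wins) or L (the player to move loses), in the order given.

16: W, 12: L

Build the W/L table. Terminal = L. A non-terminal position is W if it has a move to some L; otherwise it is L.
n=0: no move → L
n=1: no move → L
n=2: no move → L
n=3: can move to 0, which is L ⇒ W
n=4: can move to 1, which is L ⇒ W
n=5: can move to 2, which is L ⇒ W
n=6: can move to 0, which is L ⇒ W
n=7: can move to 1, which is L ⇒ W
n=8: can move to 2, which is L ⇒ W
n=9: can move to 1, which is L ⇒ W
n=10: can move to 2, which is L ⇒ W
n=11: moves to 8(W), 5(W), 3(W); every one is W ⇒ L
n=12: moves to 9(W), 6(W), 4(W); every one is W ⇒ L
n=13: moves to 10(W), 7(W), 5(W); every one is W ⇒ L
n=14: can move to 11, which is L ⇒ W
n=15: can move to 12, which is L ⇒ W
n=16: can move to 13, which is L ⇒ W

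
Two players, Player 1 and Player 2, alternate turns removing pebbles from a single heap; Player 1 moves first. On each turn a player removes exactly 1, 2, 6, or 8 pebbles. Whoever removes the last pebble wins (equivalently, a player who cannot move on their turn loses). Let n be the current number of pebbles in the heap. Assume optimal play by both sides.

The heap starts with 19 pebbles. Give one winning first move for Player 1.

Build the W/L table. Terminal = L. A non-terminal position is W if it has a move to some L; otherwise it is L.
n=0: no move → L
n=1: reaches L-position 0 → W
n=2: reaches L-position 0 → W
n=3: only reaches 2(W), 1(W), all W → L
n=4: reaches L-position 3 → W
n=5: reaches L-position 3 → W
n=6: reaches L-position 0 → W
n=7: only reaches 6(W), 5(W), 1(W), all W → L
n=8: reaches L-position 7 → W
n=9: reaches L-position 7 → W
n=10: only reaches 9(W), 8(W), 4(W), 2(W), all W → L
n=11: reaches L-position 10 → W
n=12: reaches L-position 10 → W
n=13: reaches L-position 7 → W
n=14: only reaches 13(W), 12(W), 8(W), 6(W), all W → L
n=15: reaches L-position 14 → W
n=16: reaches L-position 14 → W
n=17: only reaches 16(W), 15(W), 11(W), 9(W), all W → L
n=18: reaches L-position 17 → W
n=19: reaches L-position 17 → W
From 19, the L positions reachable in one move are: 17.

Remove 2, leaving 17.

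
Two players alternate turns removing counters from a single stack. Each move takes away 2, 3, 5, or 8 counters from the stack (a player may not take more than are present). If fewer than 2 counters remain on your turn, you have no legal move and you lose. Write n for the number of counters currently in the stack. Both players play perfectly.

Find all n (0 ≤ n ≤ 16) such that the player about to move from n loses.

Compute win/loss labels from the base case upward. A position with no move is L. Any other position is W if it can reach an L in one move, else L.
n=0: no move → L
n=1: no move → L
n=2: can move to 0, which is L ⇒ W
n=3: can move to 1, which is L ⇒ W
n=4: can move to 1, which is L ⇒ W
n=5: can move to 0, which is L ⇒ W
n=6: can move to 1, which is L ⇒ W
n=7: moves to 5(W), 4(W), 2(W); every one is W ⇒ L
n=8: can move to 0, which is L ⇒ W
n=9: can move to 7, which is L ⇒ W
n=10: can move to 7, which is L ⇒ W
n=11: moves to 9(W), 8(W), 6(W), 3(W); every one is W ⇒ L
n=12: can move to 7, which is L ⇒ W
n=13: can move to 11, which is L ⇒ W
n=14: can move to 11, which is L ⇒ W
n=15: can move to 7, which is L ⇒ W
n=16: can move to 11, which is L ⇒ W
The losing starting values of n are exactly the entries labelled L in this table (4 of them).

0, 1, 7, 11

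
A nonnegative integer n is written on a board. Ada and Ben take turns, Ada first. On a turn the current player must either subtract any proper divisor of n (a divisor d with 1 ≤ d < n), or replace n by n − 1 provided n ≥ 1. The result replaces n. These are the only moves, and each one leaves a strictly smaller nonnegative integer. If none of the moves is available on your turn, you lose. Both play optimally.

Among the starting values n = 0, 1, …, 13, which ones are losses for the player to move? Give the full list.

Classify positions by backward induction: terminal positions (no move available) are L. From any other position, the mover wins iff some move reaches an L.
n=0: no move → L
n=1: →0(L), so W
n=2: →1(W) only, which is W, so L
n=3: →2(L), so W
n=4: →2(L), so W
n=5: →4(W) only, which is W, so L
n=6: →5(L), so W
n=7: →6(W) only, which is W, so L
n=8: →7(L), so W
n=9: →6(W), 8(W) — all W, so L
n=10: →5(L), so W
n=11: →10(W) only, which is W, so L
n=12: →9(L), so W
n=13: →12(W) only, which is W, so L
The losing starting values of n are exactly the entries labelled L in this table (7 of them).

0, 2, 5, 7, 9, 11, 13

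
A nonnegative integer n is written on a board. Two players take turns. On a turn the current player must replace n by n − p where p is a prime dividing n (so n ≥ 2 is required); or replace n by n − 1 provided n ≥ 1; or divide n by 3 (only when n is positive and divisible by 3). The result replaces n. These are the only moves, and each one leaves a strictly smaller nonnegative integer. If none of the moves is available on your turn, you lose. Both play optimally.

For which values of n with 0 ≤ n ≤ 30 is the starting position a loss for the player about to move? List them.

0, 4, 8, 14, 18, 22, 25, 27

Label each position W (a win for the player to move) or L (a loss). A position with no legal move is L; any other position is W exactly when some move reaches an L, and L when every move reaches a W.
n=0: no move → L
n=1: reaches L-position 0 → W
n=2: reaches L-position 0 → W
n=3: reaches L-position 0 → W
n=4: only reaches 2(W), 3(W), all W → L
n=5: reaches L-position 0 → W
n=6: reaches L-position 4 → W
n=7: reaches L-position 0 → W
n=8: only reaches 6(W), 7(W), all W → L
n=9: reaches L-position 8 → W
n=10: reaches L-position 8 → W
n=11: reaches L-position 0 → W
n=12: reaches L-position 4 → W
n=13: reaches L-position 0 → W
n=14: only reaches 7(W), 12(W), 13(W), all W → L
n=15: reaches L-position 14 → W
n=16: reaches L-position 14 → W
n=17: reaches L-position 0 → W
n=18: only reaches 6(W), 15(W), 16(W), 17(W), all W → L
n=19: reaches L-position 0 → W
n=20: reaches L-position 18 → W
n=21: reaches L-position 14 → W
n=22: only reaches 11(W), 20(W), 21(W), all W → L
n=23: reaches L-position 0 → W
n=24: reaches L-position 8 → W
n=25: only reaches 20(W), 24(W), all W → L
n=26: reaches L-position 25 → W
n=27: only reaches 9(W), 24(W), 26(W), all W → L
n=28: reaches L-position 27 → W
n=29: reaches L-position 0 → W
n=30: reaches L-position 25 → W
Reading off the rows marked L gives the requested list; there are 8 such values of n.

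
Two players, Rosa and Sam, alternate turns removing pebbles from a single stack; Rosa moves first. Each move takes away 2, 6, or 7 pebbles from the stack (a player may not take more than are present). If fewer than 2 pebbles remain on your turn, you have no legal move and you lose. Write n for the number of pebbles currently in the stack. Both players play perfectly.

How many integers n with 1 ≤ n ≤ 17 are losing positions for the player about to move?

Label each position W (a win for the player to move) or L (a loss). A position with no legal move is L; any other position is W exactly when some move reaches an L, and L when every move reaches a W.
n=0: no move → L
n=1: no move → L
n=2: →0(L), so W
n=3: →1(L), so W
n=4: →2(W) only, which is W, so L
n=5: →3(W) only, which is W, so L
n=6: →4(L), so W
n=7: →5(L), so W
n=8: →1(L), so W
n=9: →7(W), 3(W), 2(W) — all W, so L
n=10: →4(L), so W
n=11: →9(L), so W
n=12: →5(L), so W
n=13: →11(W), 7(W), 6(W) — all W, so L
n=14: →12(W), 8(W), 7(W) — all W, so L
n=15: →13(L), so W
n=16: →14(L), so W
n=17: →15(W), 11(W), 10(W) — all W, so L
L entries with 1 ≤ n ≤ 17 (n=0 is outside the asked range and is not counted): n = 1, 4, 5, 9, 13, 14, 17; that makes 7.

7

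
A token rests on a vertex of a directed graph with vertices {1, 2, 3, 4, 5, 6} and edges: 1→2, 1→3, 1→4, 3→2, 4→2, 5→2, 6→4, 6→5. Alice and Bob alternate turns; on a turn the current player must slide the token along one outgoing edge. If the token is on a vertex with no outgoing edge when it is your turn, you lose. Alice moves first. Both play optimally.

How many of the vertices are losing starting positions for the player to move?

Compute win/loss labels from the base case upward. A position with no move is L. Any other position is W if it can reach an L in one move, else L.
Every edge goes from a vertex to one that appears earlier in the order 2, 4, 5, 3, 6, 1, so processing vertices in that order labels each vertex after all of its successors.
2: no outgoing edge → L
4: can move to 2, which is L ⇒ W
5: can move to 2, which is L ⇒ W
3: can move to 2, which is L ⇒ W
6: moves to 5(W), 4(W); every one is W ⇒ L
1: can move to 2, which is L ⇒ W
The L vertices are 2, 6; that is 2 in all.

2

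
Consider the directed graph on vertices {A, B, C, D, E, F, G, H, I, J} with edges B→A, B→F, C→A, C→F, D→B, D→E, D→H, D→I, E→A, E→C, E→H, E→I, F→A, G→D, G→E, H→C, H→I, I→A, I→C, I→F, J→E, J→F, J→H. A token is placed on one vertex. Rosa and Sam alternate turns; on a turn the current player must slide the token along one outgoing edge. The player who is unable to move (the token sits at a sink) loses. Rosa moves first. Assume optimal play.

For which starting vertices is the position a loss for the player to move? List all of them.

A, G, H

Compute win/loss labels from the base case upward. A position with no move is L. Any other position is W if it can reach an L in one move, else L.
Every edge goes from a vertex to one that appears earlier in the order A, F, C, I, B, H, E, D, G, J, so processing vertices in that order labels each vertex after all of its successors.
A: no outgoing edge → L
F: →A(L), so W
C: →A(L), so W
I: →A(L), so W
B: →A(L), so W
H: →I(W), C(W) — all W, so L
E: →H(L), so W
D: →H(L), so W
G: →D(W), E(W) — all W, so L
J: →H(L), so W
The losing starting vertices are exactly the entries labelled L in this table (3 of them).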